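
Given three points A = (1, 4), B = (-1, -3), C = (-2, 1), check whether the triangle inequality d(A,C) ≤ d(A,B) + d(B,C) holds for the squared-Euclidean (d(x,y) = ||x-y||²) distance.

d(A,B) = 2² + 7² = 53, d(B,C) = 1² + 4² = 17, d(A,C) = 3² + 3² = 18.
d(A,C) = 18 ≤ 53 + 17 = 70. Triangle inequality is satisfied.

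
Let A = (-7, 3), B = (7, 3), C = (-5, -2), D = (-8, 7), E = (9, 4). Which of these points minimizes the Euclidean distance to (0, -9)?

Distances: d(A) ≈ 13.8924, d(B) ≈ 13.8924, d(C) ≈ 8.6023, d(D) ≈ 17.8885, d(E) ≈ 15.8114. Nearest: C = (-5, -2) with distance 8.6023.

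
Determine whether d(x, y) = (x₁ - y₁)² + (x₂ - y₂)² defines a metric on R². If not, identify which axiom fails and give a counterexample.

No. The squared Euclidean distance fails the triangle inequality. Counterexample: x = (0, 0), y = (2, 1), z = (4, 2). d(x,z) = 4² + 2² = 20, but d(x,y) + d(y,z) = (2² + 1²) + (2² + 1²) = 5 + 5 = 10. Since 20 > 10, the triangle inequality is violated. (Note: √d, the ordinary Euclidean distance, IS a metric.)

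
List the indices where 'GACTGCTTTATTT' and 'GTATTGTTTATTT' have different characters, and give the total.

Differing positions: 2, 3, 5, 6. Hamming distance = 4.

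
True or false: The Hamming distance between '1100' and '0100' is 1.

Differing positions: 1. Hamming distance = 1, so the claim is true.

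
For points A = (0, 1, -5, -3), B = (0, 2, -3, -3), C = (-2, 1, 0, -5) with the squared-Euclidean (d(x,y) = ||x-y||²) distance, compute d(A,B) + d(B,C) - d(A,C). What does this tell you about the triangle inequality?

d(A,B) = 0² + 1² + 2² + 0² = 5, d(B,C) = 2² + 1² + 3² + 2² = 18, d(A,C) = 2² + 0² + 5² + 2² = 33.
d(A,B) + d(B,C) - d(A,C) = 5 + 18 - 33 = 23 - 33 = -10. This is < 0, so the triangle inequality FAILS for these points (squared-Euclidean is not a metric).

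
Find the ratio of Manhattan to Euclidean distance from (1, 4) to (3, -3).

L1 = |1 - 3| + |4 - (-3)| = 2 + 7 = 9
L2 = √(2² + 7²) = √53 ≈ 7.2801
L1 ≥ L2 always (equality iff movement is along one axis); L1 > L2 here.
Ratio L1/L2 = 9/√53 ≈ 1.2362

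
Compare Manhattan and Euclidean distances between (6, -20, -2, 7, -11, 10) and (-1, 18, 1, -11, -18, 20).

L1 = |6 - (-1)| + |-20 - 18| + |-2 - 1| + |7 - (-11)| + |-11 - (-18)| + |10 - 20| = 7 + 38 + 3 + 18 + 7 + 10 = 83
L2 = √(7² + 38² + 3² + 18² + 7² + 10²) = √1975 ≈ 44.441
L1 ≥ L2 always (equality iff movement is along one axis); L1 > L2 here.
Ratio L1/L2 = 83/√1975 ≈ 1.8676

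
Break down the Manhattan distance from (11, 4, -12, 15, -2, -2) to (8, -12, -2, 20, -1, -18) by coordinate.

Σ|x_i - y_i| = |11 - 8| + |4 - (-12)| + |-12 - (-2)| + |15 - 20| + |-2 - (-1)| + |-2 - (-18)| = 3 + 16 + 10 + 5 + 1 + 16 = 51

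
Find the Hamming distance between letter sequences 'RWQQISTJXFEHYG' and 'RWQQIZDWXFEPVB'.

Differing positions: 6, 7, 8, 12, 13, 14. Hamming distance = 6.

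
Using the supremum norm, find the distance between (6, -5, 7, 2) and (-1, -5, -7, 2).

max(|x_i - y_i|) = max(|6 - (-1)|, |-5 - (-5)|, |7 - (-7)|, |2 - 2|) = max(7, 0, 14, 0) = 14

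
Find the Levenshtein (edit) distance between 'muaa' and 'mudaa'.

Let D[i][j] be the edit distance between the first i characters of 'muaa' and the first j characters of 'mudaa', with D[i][0] = i, D[0][j] = j, and D[i][j] = D[i-1][j-1] if the characters match, else 1 + min(D[i-1][j], D[i][j-1], D[i-1][j-1]). Filling the table (rows: prefixes of 'muaa', columns: prefixes of 'mudaa'):
     ε  m  u  d  a  a
  ε  0  1  2  3  4  5
  m  1  0  1  2  3  4
  u  2  1  0  1  2  3
  a  3  2  1  1  1  2
  a  4  3  2  2  1  1
The bottom-right entry gives D[4][5] = 1, so no sequence of fewer than 1 edit works. Backtracking through the table gives one optimal edit sequence (1 edit):
  muaa → mudaa (ins d @3)
Edit distance = 1.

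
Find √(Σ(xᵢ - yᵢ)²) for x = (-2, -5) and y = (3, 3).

√(Σ(x_i - y_i)²) = √((-2 - 3)² + (-5 - 3)²)
= √((-5)² + (-8)²) = √(25 + 64) = √89 ≈ 9.434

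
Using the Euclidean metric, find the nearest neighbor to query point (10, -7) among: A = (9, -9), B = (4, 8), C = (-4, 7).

Distances: d(A) ≈ 2.2361, d(B) ≈ 16.1555, d(C) ≈ 19.799. Nearest: A = (9, -9) with distance 2.2361.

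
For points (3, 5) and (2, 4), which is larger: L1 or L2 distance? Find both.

L1 = |3 - 2| + |5 - 4| = 1 + 1 = 2
L2 = √(1² + 1²) = √2 ≈ 1.4142
L1 ≥ L2 always (equality iff movement is along one axis); L1 > L2 here.
Ratio L1/L2 = 2/√2 ≈ 1.4142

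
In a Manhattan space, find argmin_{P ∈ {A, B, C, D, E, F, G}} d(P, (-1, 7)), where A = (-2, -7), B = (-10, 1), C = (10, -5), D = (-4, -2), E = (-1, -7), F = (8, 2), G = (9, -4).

Distances: d(A) = 15, d(B) = 15, d(C) = 23, d(D) = 12, d(E) = 14, d(F) = 14, d(G) = 21. Nearest: D = (-4, -2) with distance 12.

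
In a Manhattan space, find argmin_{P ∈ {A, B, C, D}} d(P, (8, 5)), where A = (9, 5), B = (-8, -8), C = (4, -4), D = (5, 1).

Distances: d(A) = 1, d(B) = 29, d(C) = 13, d(D) = 7. Nearest: A = (9, 5) with distance 1.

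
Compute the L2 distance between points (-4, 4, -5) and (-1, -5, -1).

(Σ|x_i - y_i|^2)^(1/2) = (|-4 - (-1)|^2 + |4 - (-5)|^2 + |-5 - (-1)|^2)^(1/2)
= (3^2 + 9^2 + 4^2)^(1/2) = (9 + 81 + 16)^(1/2) = (106)^(1/2) ≈ 10.2956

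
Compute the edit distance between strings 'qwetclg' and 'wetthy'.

Let D[i][j] be the edit distance between the first i characters of 'qwetclg' and the first j characters of 'wetthy', with D[i][0] = i, D[0][j] = j, and D[i][j] = D[i-1][j-1] if the characters match, else 1 + min(D[i-1][j], D[i][j-1], D[i-1][j-1]). Filling the table (rows: prefixes of 'qwetclg', columns: prefixes of 'wetthy'):
     ε  w  e  t  t  h  y
  ε  0  1  2  3  4  5  6
  q  1  1  2  3  4  5  6
  w  2  1  2  3  4  5  6
  e  3  2  1  2  3  4  5
  t  4  3  2  1  2  3  4
  c  5  4  3  2  2  3  4
  l  6  5  4  3  3  3  4
  g  7  6  5  4  4  4  4
The bottom-right entry gives D[7][6] = 4, so no sequence of fewer than 4 edits works. Backtracking through the table gives one optimal edit sequence (4 edits):
  qwetclg → wetclg (del q @1)
  wetclg → wettlg (sub c→t @4)
  wettlg → wetthg (sub l→h @5)
  wetthg → wetthy (sub g→y @6)
Edit distance = 4.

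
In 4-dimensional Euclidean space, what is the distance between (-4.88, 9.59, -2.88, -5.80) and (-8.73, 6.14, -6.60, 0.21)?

√(Σ(x_i - y_i)²) = √((-4.88 - (-8.73))² + (9.59 - 6.14)² + (-2.88 - (-6.6))² + (-5.8 - 0.21)²)
= √(3.85² + 3.45² + 3.72² + (-6.01)²) = √(14.8225 + 11.9025 + 13.8384 + 36.1201) = √76.6835 ≈ 8.7569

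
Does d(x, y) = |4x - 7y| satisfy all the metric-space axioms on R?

No. d fails symmetry: d(2, 5) = |4·2 - 7·5| = |-27| = 27, but d(5, 2) = |4·5 - 7·2| = |6| = 6. Since 27 ≠ 6, d(x,y) ≠ d(y,x) in general.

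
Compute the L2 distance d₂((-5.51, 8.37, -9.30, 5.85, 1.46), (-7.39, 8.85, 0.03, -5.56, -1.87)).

√(Σ(x_i - y_i)²) = √((-5.51 - (-7.39))² + (8.37 - 8.85)² + (-9.3 - 0.03)² + (5.85 - (-5.56))² + (1.46 - (-1.87))²)
= √(1.88² + (-0.48)² + (-9.33)² + 11.41² + 3.33²) = √(3.5344 + 0.2304 + 87.0489 + 130.1881 + 11.0889) = √232.0907 ≈ 15.2345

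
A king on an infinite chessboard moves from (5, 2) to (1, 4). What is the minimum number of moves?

max(|x_i - y_i|) = max(|5 - 1|, |2 - 4|) = max(4, 2) = 4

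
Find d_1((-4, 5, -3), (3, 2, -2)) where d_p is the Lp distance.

Σ|x_i - y_i| = |-4 - 3| + |5 - 2| + |-3 - (-2)| = 7 + 3 + 1 = 11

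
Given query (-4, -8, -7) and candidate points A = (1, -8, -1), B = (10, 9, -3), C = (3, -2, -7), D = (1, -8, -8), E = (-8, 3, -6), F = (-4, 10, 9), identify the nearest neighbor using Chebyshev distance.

Distances: d(A) = 6, d(B) = 17, d(C) = 7, d(D) = 5, d(E) = 11, d(F) = 18. Nearest: D = (1, -8, -8) with distance 5.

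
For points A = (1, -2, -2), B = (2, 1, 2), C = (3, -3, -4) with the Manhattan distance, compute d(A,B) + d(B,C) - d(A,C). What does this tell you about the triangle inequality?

d(A,B) = 1 + 3 + 4 = 8, d(B,C) = 1 + 4 + 6 = 11, d(A,C) = 2 + 1 + 2 = 5.
d(A,B) + d(B,C) - d(A,C) = 8 + 11 - 5 = 19 - 5 = 14. This is ≥ 0, so the triangle inequality holds for these points.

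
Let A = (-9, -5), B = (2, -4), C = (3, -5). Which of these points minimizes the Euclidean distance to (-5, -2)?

Distances: d(A) = 5, d(B) ≈ 7.2801, d(C) ≈ 8.544. Nearest: A = (-9, -5) with distance 5.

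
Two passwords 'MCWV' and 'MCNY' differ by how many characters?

Differing positions: 3, 4. Hamming distance = 2.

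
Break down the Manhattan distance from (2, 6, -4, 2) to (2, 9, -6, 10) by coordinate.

Σ|x_i - y_i| = |2 - 2| + |6 - 9| + |-4 - (-6)| + |2 - 10| = 0 + 3 + 2 + 8 = 13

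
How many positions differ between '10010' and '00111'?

Differing positions: 1, 3, 5. Hamming distance = 3.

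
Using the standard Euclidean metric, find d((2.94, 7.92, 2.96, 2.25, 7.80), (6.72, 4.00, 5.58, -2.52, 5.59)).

√(Σ(x_i - y_i)²) = √((2.94 - 6.72)² + (7.92 - 4)² + (2.96 - 5.58)² + (2.25 - (-2.52))² + (7.8 - 5.59)²)
= √((-3.78)² + 3.92² + (-2.62)² + 4.77² + 2.21²) = √(14.2884 + 15.3664 + 6.8644 + 22.7529 + 4.8841) = √64.1562 ≈ 8.0098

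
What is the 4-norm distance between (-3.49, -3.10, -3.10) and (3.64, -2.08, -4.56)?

(Σ|x_i - y_i|^4)^(1/4) = (|-3.49 - 3.64|^4 + |-3.1 - (-2.08)|^4 + |-3.1 - (-4.56)|^4)^(1/4)
= (7.13^4 + 1.02^4 + 1.46^4)^(1/4) ≈ (2584.3904 + 1.0824 + 4.5437)^(1/4) = (2590.0165)^(1/4) ≈ 7.1339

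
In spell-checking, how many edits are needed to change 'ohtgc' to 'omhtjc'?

Let D[i][j] be the edit distance between the first i characters of 'ohtgc' and the first j characters of 'omhtjc', with D[i][0] = i, D[0][j] = j, and D[i][j] = D[i-1][j-1] if the characters match, else 1 + min(D[i-1][j], D[i][j-1], D[i-1][j-1]). Filling the table (rows: prefixes of 'ohtgc', columns: prefixes of 'omhtjc'):
     ε  o  m  h  t  j  c
  ε  0  1  2  3  4  5  6
  o  1  0  1  2  3  4  5
  h  2  1  1  1  2  3  4
  t  3  2  2  2  1  2  3
  g  4  3  3  3  2  2  3
  c  5  4  4  4  3  3  2
The bottom-right entry gives D[5][6] = 2, so no sequence of fewer than 2 edits works. Backtracking through the table gives one optimal edit sequence (2 edits):
  ohtgc → omhtgc (ins m @2)
  omhtgc → omhtjc (sub g→j @5)
Edit distance = 2.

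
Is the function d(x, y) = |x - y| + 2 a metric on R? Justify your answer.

No. d fails identity of indiscernibles (specifically d(x,x) = 0): d(8, 8) = |8 - 8| + 2 = 0 + 2 = 2 ≠ 0.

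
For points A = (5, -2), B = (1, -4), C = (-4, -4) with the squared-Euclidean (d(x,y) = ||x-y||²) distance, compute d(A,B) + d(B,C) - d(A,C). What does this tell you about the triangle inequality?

d(A,B) = 4² + 2² = 20, d(B,C) = 5² + 0² = 25, d(A,C) = 9² + 2² = 85.
d(A,B) + d(B,C) - d(A,C) = 20 + 25 - 85 = 45 - 85 = -40. This is < 0, so the triangle inequality FAILS for these points (squared-Euclidean is not a metric).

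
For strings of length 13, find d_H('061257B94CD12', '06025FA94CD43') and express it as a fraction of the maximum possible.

Differing positions: 3, 6, 7, 12, 13. Hamming distance = 5. The maximum possible Hamming distance for length-13 strings is 13, so d_H/13 = 5/13 ≈ 0.3846.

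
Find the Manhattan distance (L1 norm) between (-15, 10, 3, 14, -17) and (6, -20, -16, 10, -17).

Σ|x_i - y_i| = |-15 - 6| + |10 - (-20)| + |3 - (-16)| + |14 - 10| + |-17 - (-17)| = 21 + 30 + 19 + 4 + 0 = 74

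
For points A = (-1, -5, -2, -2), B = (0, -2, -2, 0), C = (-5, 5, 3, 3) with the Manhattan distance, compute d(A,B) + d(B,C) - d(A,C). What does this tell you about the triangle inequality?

d(A,B) = 1 + 3 + 0 + 2 = 6, d(B,C) = 5 + 7 + 5 + 3 = 20, d(A,C) = 4 + 10 + 5 + 5 = 24.
d(A,B) + d(B,C) - d(A,C) = 6 + 20 - 24 = 26 - 24 = 2. This is ≥ 0, so the triangle inequality holds for these points.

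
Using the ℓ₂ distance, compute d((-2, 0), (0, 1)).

(Σ|x_i - y_i|^2)^(1/2) = (|-2 - 0|^2 + |0 - 1|^2)^(1/2)
= (2^2 + 1^2)^(1/2) = (4 + 1)^(1/2) = (5)^(1/2) ≈ 2.2361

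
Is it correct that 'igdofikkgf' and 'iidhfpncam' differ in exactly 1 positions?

Differing positions: 2, 4, 6, 7, 8, 9, 10. Hamming distance = 7, so the claim that d_H = 1 is false.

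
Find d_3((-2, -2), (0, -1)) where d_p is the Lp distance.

(Σ|x_i - y_i|^3)^(1/3) = (|-2 - 0|^3 + |-2 - (-1)|^3)^(1/3)
= (2^3 + 1^3)^(1/3) = (8 + 1)^(1/3) = (9)^(1/3) ≈ 2.0801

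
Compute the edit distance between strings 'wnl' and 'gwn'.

Let D[i][j] be the edit distance between the first i characters of 'wnl' and the first j characters of 'gwn', with D[i][0] = i, D[0][j] = j, and D[i][j] = D[i-1][j-1] if the characters match, else 1 + min(D[i-1][j], D[i][j-1], D[i-1][j-1]). Filling the table (rows: prefixes of 'wnl', columns: prefixes of 'gwn'):
     ε  g  w  n
  ε  0  1  2  3
  w  1  1  1  2
  n  2  2  2  1
  l  3  3  3  2
The bottom-right entry gives D[3][3] = 2, so no sequence of fewer than 2 edits works. Backtracking through the table gives one optimal edit sequence (2 edits):
  wnl → gwnl (ins g @1)
  gwnl → gwn (del l @4)
Edit distance = 2.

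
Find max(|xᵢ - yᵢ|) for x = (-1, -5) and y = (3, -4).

max(|x_i - y_i|) = max(|-1 - 3|, |-5 - (-4)|) = max(4, 1) = 4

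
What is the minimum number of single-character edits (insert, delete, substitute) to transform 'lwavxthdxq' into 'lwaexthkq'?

Let D[i][j] be the edit distance between the first i characters of 'lwavxthdxq' and the first j characters of 'lwaexthkq', with D[i][0] = i, D[0][j] = j, and D[i][j] = D[i-1][j-1] if the characters match, else 1 + min(D[i-1][j], D[i][j-1], D[i-1][j-1]). Filling the table (rows: prefixes of 'lwavxthdxq', columns: prefixes of 'lwaexthkq'):
     ε  l  w  a  e  x  t  h  k  q
  ε  0  1  2  3  4  5  6  7  8  9
  l  1  0  1  2  3  4  5  6  7  8
  w  2  1  0  1  2  3  4  5  6  7
  a  3  2  1  0  1  2  3  4  5  6
  v  4  3  2  1  1  2  3  4  5  6
  x  5  4  3  2  2  1  2  3  4  5
  t  6  5  4  3  3  2  1  2  3  4
  h  7  6  5  4  4  3  2  1  2  3
  d  8  7  6  5  5  4  3  2  2  3
  x  9  8  7  6  6  5  4  3  3  3
  q 10  9  8  7  7  6  5  4  4  3
The bottom-right entry gives D[10][9] = 3, so no sequence of fewer than 3 edits works. Backtracking through the table gives one optimal edit sequence (3 edits):
  lwavxthdxq → lwaexthdxq (sub v→e @4)
  lwaexthdxq → lwaexthxq (del d @8)
  lwaexthxq → lwaexthkq (sub x→k @8)
Edit distance = 3.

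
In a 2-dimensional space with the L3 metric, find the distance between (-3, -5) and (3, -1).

(Σ|x_i - y_i|^3)^(1/3) = (|-3 - 3|^3 + |-5 - (-1)|^3)^(1/3)
= (6^3 + 4^3)^(1/3) = (216 + 64)^(1/3) = (280)^(1/3) ≈ 6.5421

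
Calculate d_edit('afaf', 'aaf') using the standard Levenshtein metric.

Let D[i][j] be the edit distance between the first i characters of 'afaf' and the first j characters of 'aaf', with D[i][0] = i, D[0][j] = j, and D[i][j] = D[i-1][j-1] if the characters match, else 1 + min(D[i-1][j], D[i][j-1], D[i-1][j-1]). Filling the table (rows: prefixes of 'afaf', columns: prefixes of 'aaf'):
     ε  a  a  f
  ε  0  1  2  3
  a  1  0  1  2
  f  2  1  1  1
  a  3  2  1  2
  f  4  3  2  1
The bottom-right entry gives D[4][3] = 1, so no sequence of fewer than 1 edit works. Backtracking through the table gives one optimal edit sequence (1 edit):
  afaf → aaf (del f @2)
Edit distance = 1.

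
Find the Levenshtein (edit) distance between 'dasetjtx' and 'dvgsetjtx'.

Let D[i][j] be the edit distance between the first i characters of 'dasetjtx' and the first j characters of 'dvgsetjtx', with D[i][0] = i, D[0][j] = j, and D[i][j] = D[i-1][j-1] if the characters match, else 1 + min(D[i-1][j], D[i][j-1], D[i-1][j-1]). Filling the table (rows: prefixes of 'dasetjtx', columns: prefixes of 'dvgsetjtx'):
     ε  d  v  g  s  e  t  j  t  x
  ε  0  1  2  3  4  5  6  7  8  9
  d  1  0  1  2  3  4  5  6  7  8
  a  2  1  1  2  3  4  5  6  7  8
  s  3  2  2  2  2  3  4  5  6  7
  e  4  3  3  3  3  2  3  4  5  6
  t  5  4  4  4  4  3  2  3  4  5
  j  6  5  5  5  5  4  3  2  3  4
  t  7  6  6  6  6  5  4  3  2  3
  x  8  7  7  7  7  6  5  4  3  2
The bottom-right entry gives D[8][9] = 2, so no sequence of fewer than 2 edits works. Backtracking through the table gives one optimal edit sequence (2 edits):
  dasetjtx → dvasetjtx (ins v @2)
  dvasetjtx → dvgsetjtx (sub a→g @3)
Edit distance = 2.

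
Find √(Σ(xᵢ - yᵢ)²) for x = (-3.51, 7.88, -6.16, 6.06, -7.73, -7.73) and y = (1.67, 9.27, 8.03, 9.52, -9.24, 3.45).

√(Σ(x_i - y_i)²) = √((-3.51 - 1.67)² + (7.88 - 9.27)² + (-6.16 - 8.03)² + (6.06 - 9.52)² + (-7.73 - (-9.24))² + (-7.73 - 3.45)²)
= √((-5.18)² + (-1.39)² + (-14.19)² + (-3.46)² + 1.51² + (-11.18)²) = √(26.8324 + 1.9321 + 201.3561 + 11.9716 + 2.2801 + 124.9924) = √369.3647 ≈ 19.2189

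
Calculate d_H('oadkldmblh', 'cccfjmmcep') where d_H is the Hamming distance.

Differing positions: 1, 2, 3, 4, 5, 6, 8, 9, 10. Hamming distance = 9.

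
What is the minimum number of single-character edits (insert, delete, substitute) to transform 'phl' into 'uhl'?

Let D[i][j] be the edit distance between the first i characters of 'phl' and the first j characters of 'uhl', with D[i][0] = i, D[0][j] = j, and D[i][j] = D[i-1][j-1] if the characters match, else 1 + min(D[i-1][j], D[i][j-1], D[i-1][j-1]). Filling the table (rows: prefixes of 'phl', columns: prefixes of 'uhl'):
     ε  u  h  l
  ε  0  1  2  3
  p  1  1  2  3
  h  2  2  1  2
  l  3  3  2  1
The bottom-right entry gives D[3][3] = 1, so no sequence of fewer than 1 edit works. Backtracking through the table gives one optimal edit sequence (1 edit):
  phl → uhl (sub p→u @1)
Edit distance = 1.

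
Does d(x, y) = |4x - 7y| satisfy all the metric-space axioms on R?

No. d fails symmetry: d(4, 3) = |4·4 - 7·3| = |-5| = 5, but d(3, 4) = |4·3 - 7·4| = |-16| = 16. Since 5 ≠ 16, d(x,y) ≠ d(y,x) in general.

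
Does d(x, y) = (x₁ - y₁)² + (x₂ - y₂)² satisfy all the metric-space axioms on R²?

No. The squared Euclidean distance fails the triangle inequality. Counterexample: x = (0, 0), y = (4, 2), z = (8, 4). d(x,z) = 8² + 4² = 80, but d(x,y) + d(y,z) = (4² + 2²) + (4² + 2²) = 20 + 20 = 40. Since 80 > 40, the triangle inequality is violated. (Note: √d, the ordinary Euclidean distance, IS a metric.)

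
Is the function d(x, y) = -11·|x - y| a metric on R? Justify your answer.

No. With c = -11 < 0, d fails non-negativity: d(8, 17) = -11·|8 - 17| = -11·9 = -99 < 0.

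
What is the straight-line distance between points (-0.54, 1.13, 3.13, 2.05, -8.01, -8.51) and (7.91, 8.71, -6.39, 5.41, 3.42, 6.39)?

√(Σ(x_i - y_i)²) = √((-0.54 - 7.91)² + (1.13 - 8.71)² + (3.13 - (-6.39))² + (2.05 - 5.41)² + (-8.01 - 3.42)² + (-8.51 - 6.39)²)
= √((-8.45)² + (-7.58)² + 9.52² + (-3.36)² + (-11.43)² + (-14.9)²) = √(71.4025 + 57.4564 + 90.6304 + 11.2896 + 130.6449 + 222.01) = √583.4338 ≈ 24.1544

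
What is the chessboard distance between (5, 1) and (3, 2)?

max(|x_i - y_i|) = max(|5 - 3|, |1 - 2|) = max(2, 1) = 2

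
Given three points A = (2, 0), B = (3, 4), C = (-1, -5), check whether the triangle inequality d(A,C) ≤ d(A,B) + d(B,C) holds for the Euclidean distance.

d(A,B) = √(1² + 4²) = √17 ≈ 4.1231, d(B,C) = √(4² + 9²) = √97 ≈ 9.8489, d(A,C) = √(3² + 5²) = √34 ≈ 5.831.
d(A,C) ≈ 5.831 ≤ 4.1231 + 9.8489 = 13.972. Triangle inequality is satisfied.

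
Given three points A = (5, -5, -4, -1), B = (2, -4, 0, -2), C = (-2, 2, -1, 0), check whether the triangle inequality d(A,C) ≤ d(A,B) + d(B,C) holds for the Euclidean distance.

d(A,B) = √(3² + 1² + 4² + 1²) = √27 ≈ 5.1962, d(B,C) = √(4² + 6² + 1² + 2²) = √57 ≈ 7.5498, d(A,C) = √(7² + 7² + 3² + 1²) = √108 ≈ 10.3923.
d(A,C) ≈ 10.3923 ≤ 5.1962 + 7.5498 = 12.746. Triangle inequality is satisfied.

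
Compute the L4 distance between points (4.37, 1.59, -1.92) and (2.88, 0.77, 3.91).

(Σ|x_i - y_i|^4)^(1/4) = (|4.37 - 2.88|^4 + |1.59 - 0.77|^4 + |-1.92 - 3.91|^4)^(1/4)
= (1.49^4 + 0.82^4 + 5.83^4)^(1/4) ≈ (4.9288 + 0.4521 + 1155.2453)^(1/4) = (1160.6262)^(1/4) ≈ 5.8368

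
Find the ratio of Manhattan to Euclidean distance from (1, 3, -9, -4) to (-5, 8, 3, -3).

L1 = |1 - (-5)| + |3 - 8| + |-9 - 3| + |-4 - (-3)| = 6 + 5 + 12 + 1 = 24
L2 = √(6² + 5² + 12² + 1²) = √206 ≈ 14.3527
L1 ≥ L2 always (equality iff movement is along one axis); L1 > L2 here.
Ratio L1/L2 = 24/√206 ≈ 1.6722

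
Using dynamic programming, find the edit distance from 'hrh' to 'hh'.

Let D[i][j] be the edit distance between the first i characters of 'hrh' and the first j characters of 'hh', with D[i][0] = i, D[0][j] = j, and D[i][j] = D[i-1][j-1] if the characters match, else 1 + min(D[i-1][j], D[i][j-1], D[i-1][j-1]). Filling the table (rows: prefixes of 'hrh', columns: prefixes of 'hh'):
     ε  h  h
  ε  0  1  2
  h  1  0  1
  r  2  1  1
  h  3  2  1
The bottom-right entry gives D[3][2] = 1, so no sequence of fewer than 1 edit works. Backtracking through the table gives one optimal edit sequence (1 edit):
  hrh → hh (del r @2)
Edit distance = 1.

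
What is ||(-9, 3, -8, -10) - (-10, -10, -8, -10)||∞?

max(|x_i - y_i|) = max(|-9 - (-10)|, |3 - (-10)|, |-8 - (-8)|, |-10 - (-10)|) = max(1, 13, 0, 0) = 13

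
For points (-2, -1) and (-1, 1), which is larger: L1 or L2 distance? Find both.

L1 = |-2 - (-1)| + |-1 - 1| = 1 + 2 = 3
L2 = √(1² + 2²) = √5 ≈ 2.2361
L1 ≥ L2 always (equality iff movement is along one axis); L1 > L2 here.
Ratio L1/L2 = 3/√5 ≈ 1.3416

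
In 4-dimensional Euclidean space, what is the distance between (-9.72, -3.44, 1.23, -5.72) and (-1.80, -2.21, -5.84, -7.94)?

√(Σ(x_i - y_i)²) = √((-9.72 - (-1.8))² + (-3.44 - (-2.21))² + (1.23 - (-5.84))² + (-5.72 - (-7.94))²)
= √((-7.92)² + (-1.23)² + 7.07² + 2.22²) = √(62.7264 + 1.5129 + 49.9849 + 4.9284) = √119.1526 ≈ 10.9157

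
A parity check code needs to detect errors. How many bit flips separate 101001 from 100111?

Differing positions: 3, 4, 5. Hamming distance = 3.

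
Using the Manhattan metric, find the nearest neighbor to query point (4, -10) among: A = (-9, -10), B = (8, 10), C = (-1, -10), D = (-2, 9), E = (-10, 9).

Distances: d(A) = 13, d(B) = 24, d(C) = 5, d(D) = 25, d(E) = 33. Nearest: C = (-1, -10) with distance 5.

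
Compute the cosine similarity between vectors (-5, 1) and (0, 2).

With u = (-5, 1), v = (0, 2):
u·v = (-5)·0 + 1·2 = 0 + 2 = 2.
|u| = √((-5)² + 1²) = √26, |v| = √(0² + 2²) = √4, so |u||v| = √(26·4) = √104.
cos θ = (u·v)/(|u||v|) = 2/√104 ≈ 0.1961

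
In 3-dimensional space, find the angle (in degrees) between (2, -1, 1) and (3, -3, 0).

With u = (2, -1, 1), v = (3, -3, 0):
u·v = 2·3 + (-1)·(-3) + 1·0 = 6 + 3 + 0 = 9.
|u| = √(2² + (-1)² + 1²) = √6, |v| = √(3² + (-3)² + 0²) = √18, so |u||v| = √(6·18) = √108.
cos θ = (u·v)/(|u||v|) = 9/√108 ≈ 0.866025
θ = arccos(0.866025) ≈ 30°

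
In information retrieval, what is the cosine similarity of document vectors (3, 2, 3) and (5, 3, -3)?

With u = (3, 2, 3), v = (5, 3, -3):
u·v = 3·5 + 2·3 + 3·(-3) = 15 + 6 + (-9) = 12.
|u| = √(3² + 2² + 3²) = √22, |v| = √(5² + 3² + (-3)²) = √43, so |u||v| = √(22·43) = √946.
cos θ = (u·v)/(|u||v|) = 12/√946 ≈ 0.3902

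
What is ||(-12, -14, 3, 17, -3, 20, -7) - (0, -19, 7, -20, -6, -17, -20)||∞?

max(|x_i - y_i|) = max(|-12 - 0|, |-14 - (-19)|, |3 - 7|, |17 - (-20)|, |-3 - (-6)|, |20 - (-17)|, |-7 - (-20)|) = max(12, 5, 4, 37, 3, 37, 13) = 37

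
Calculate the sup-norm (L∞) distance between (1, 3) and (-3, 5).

max(|x_i - y_i|) = max(|1 - (-3)|, |3 - 5|) = max(4, 2) = 4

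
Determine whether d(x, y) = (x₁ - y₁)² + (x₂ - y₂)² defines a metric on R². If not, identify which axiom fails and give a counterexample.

No. The squared Euclidean distance fails the triangle inequality. Counterexample: x = (0, 0), y = (1, 4), z = (2, 8). d(x,z) = 2² + 8² = 68, but d(x,y) + d(y,z) = (1² + 4²) + (1² + 4²) = 17 + 17 = 34. Since 68 > 34, the triangle inequality is violated. (Note: √d, the ordinary Euclidean distance, IS a metric.)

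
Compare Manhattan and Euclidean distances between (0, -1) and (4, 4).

L1 = |0 - 4| + |-1 - 4| = 4 + 5 = 9
L2 = √(4² + 5²) = √41 ≈ 6.4031
L1 ≥ L2 always (equality iff movement is along one axis); L1 > L2 here.
Ratio L1/L2 = 9/√41 ≈ 1.4056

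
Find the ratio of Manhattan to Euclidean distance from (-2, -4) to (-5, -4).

L1 = |-2 - (-5)| + |-4 - (-4)| = 3 + 0 = 3
L2 = √(3² + 0²) = √9 = 3
L1 ≥ L2 always (equality iff movement is along one axis); L1 = L2 here (movement is along a single axis).
Ratio L1/L2 = 3/3 = 1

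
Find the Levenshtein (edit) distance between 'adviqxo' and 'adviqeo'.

Let D[i][j] be the edit distance between the first i characters of 'adviqxo' and the first j characters of 'adviqeo', with D[i][0] = i, D[0][j] = j, and D[i][j] = D[i-1][j-1] if the characters match, else 1 + min(D[i-1][j], D[i][j-1], D[i-1][j-1]). Filling the table (rows: prefixes of 'adviqxo', columns: prefixes of 'adviqeo'):
     ε  a  d  v  i  q  e  o
  ε  0  1  2  3  4  5  6  7
  a  1  0  1  2  3  4  5  6
  d  2  1  0  1  2  3  4  5
  v  3  2  1  0  1  2  3  4
  i  4  3  2  1  0  1  2  3
  q  5  4  3  2  1  0  1  2
  x  6  5  4  3  2  1  1  2
  o  7  6  5  4  3  2  2  1
The bottom-right entry gives D[7][7] = 1, so no sequence of fewer than 1 edit works. Backtracking through the table gives one optimal edit sequence (1 edit):
  adviqxo → adviqeo (sub x→e @6)
Edit distance = 1.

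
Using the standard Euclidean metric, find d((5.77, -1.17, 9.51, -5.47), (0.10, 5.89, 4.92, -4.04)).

√(Σ(x_i - y_i)²) = √((5.77 - 0.1)² + (-1.17 - 5.89)² + (9.51 - 4.92)² + (-5.47 - (-4.04))²)
= √(5.67² + (-7.06)² + 4.59² + (-1.43)²) = √(32.1489 + 49.8436 + 21.0681 + 2.0449) = √105.1055 ≈ 10.2521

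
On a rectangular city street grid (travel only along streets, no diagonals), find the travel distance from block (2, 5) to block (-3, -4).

Σ|x_i - y_i| = |2 - (-3)| + |5 - (-4)| = 5 + 9 = 14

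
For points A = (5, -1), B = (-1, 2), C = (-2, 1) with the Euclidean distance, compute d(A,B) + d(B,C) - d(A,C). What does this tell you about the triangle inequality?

d(A,B) = √(6² + 3²) = √45 ≈ 6.7082, d(B,C) = √(1² + 1²) = √2 ≈ 1.4142, d(A,C) = √(7² + 2²) = √53 ≈ 7.2801.
d(A,B) + d(B,C) - d(A,C) = 6.7082 + 1.4142 - 7.2801 = 8.1224 - 7.2801 = 0.8423 (to 4 decimal places). This is ≥ 0, so the triangle inequality holds for these points.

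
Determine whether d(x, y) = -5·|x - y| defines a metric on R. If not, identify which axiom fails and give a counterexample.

No. With c = -5 < 0, d fails non-negativity: d(5, 7) = -5·|5 - 7| = -5·2 = -10 < 0.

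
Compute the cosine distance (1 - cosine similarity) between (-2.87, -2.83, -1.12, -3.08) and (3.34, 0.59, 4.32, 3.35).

With u = (-2.87, -2.83, -1.12, -3.08), v = (3.34, 0.59, 4.32, 3.35):
u·v = (-2.87)·3.34 + (-2.83)·0.59 + (-1.12)·4.32 + (-3.08)·3.35 = (-9.5858) + (-1.6697) + (-4.8384) + (-10.318) = -26.4119.
|u| = √((-2.87)² + (-2.83)² + (-1.12)² + (-3.08)²) = √(8.2369 + 8.0089 + 1.2544 + 9.4864) = √26.9866, |v| = √(3.34² + 0.59² + 4.32² + 3.35²) = √(11.1556 + 0.3481 + 18.6624 + 11.2225) = √41.3886.
cos θ = (u·v)/(|u||v|) = -26.4119/(√26.9866·√41.3886) ≈ -0.7903
Cosine distance = 1 - cos θ ≈ 1 - (-0.7903) = 1.7903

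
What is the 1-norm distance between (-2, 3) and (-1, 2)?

Σ|x_i - y_i| = |-2 - (-1)| + |3 - 2| = 1 + 1 = 2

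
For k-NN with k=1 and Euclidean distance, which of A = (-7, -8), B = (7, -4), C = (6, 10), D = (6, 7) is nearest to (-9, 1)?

Distances: d(A) ≈ 9.2195, d(B) ≈ 16.7631, d(C) ≈ 17.4929, d(D) ≈ 16.1555. Nearest: A = (-7, -8) with distance 9.2195.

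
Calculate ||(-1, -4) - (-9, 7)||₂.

√(Σ(x_i - y_i)²) = √((-1 - (-9))² + (-4 - 7)²)
= √(8² + (-11)²) = √(64 + 121) = √185 ≈ 13.6015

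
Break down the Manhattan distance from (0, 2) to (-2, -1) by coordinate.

Σ|x_i - y_i| = |0 - (-2)| + |2 - (-1)| = 2 + 3 = 5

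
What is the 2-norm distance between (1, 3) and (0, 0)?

(Σ|x_i - y_i|^2)^(1/2) = (|1 - 0|^2 + |3 - 0|^2)^(1/2)
= (1^2 + 3^2)^(1/2) = (1 + 9)^(1/2) = (10)^(1/2) ≈ 3.1623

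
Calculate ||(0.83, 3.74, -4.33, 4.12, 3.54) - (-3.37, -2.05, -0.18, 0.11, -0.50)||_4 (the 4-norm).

(Σ|x_i - y_i|^4)^(1/4) = (|0.83 - (-3.37)|^4 + |3.74 - (-2.05)|^4 + |-4.33 - (-0.18)|^4 + |4.12 - 0.11|^4 + |3.54 - (-0.5)|^4)^(1/4)
= (4.2^4 + 5.79^4 + 4.15^4 + 4.01^4 + 4.04^4)^(1/4) ≈ (311.1696 + 1123.8653 + 296.6145 + 258.5696 + 266.3946)^(1/4) = (2256.6136)^(1/4) ≈ 6.8923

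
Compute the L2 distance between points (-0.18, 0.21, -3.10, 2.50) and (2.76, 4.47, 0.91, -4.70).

(Σ|x_i - y_i|^2)^(1/2) = (|-0.18 - 2.76|^2 + |0.21 - 4.47|^2 + |-3.1 - 0.91|^2 + |2.5 - (-4.7)|^2)^(1/2)
= (2.94^2 + 4.26^2 + 4.01^2 + 7.2^2)^(1/2) = (8.6436 + 18.1476 + 16.0801 + 51.84)^(1/2) = (94.7113)^(1/2) ≈ 9.732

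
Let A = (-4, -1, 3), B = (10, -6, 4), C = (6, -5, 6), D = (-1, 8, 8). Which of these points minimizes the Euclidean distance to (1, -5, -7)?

Distances: d(A) ≈ 11.8743, d(B) ≈ 14.2478, d(C) ≈ 13.9284, d(D) ≈ 19.9499. Nearest: A = (-4, -1, 3) with distance 11.8743.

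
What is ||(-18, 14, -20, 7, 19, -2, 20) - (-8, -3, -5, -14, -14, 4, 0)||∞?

max(|x_i - y_i|) = max(|-18 - (-8)|, |14 - (-3)|, |-20 - (-5)|, |7 - (-14)|, |19 - (-14)|, |-2 - 4|, |20 - 0|) = max(10, 17, 15, 21, 33, 6, 20) = 33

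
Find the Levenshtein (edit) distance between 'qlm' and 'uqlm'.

Let D[i][j] be the edit distance between the first i characters of 'qlm' and the first j characters of 'uqlm', with D[i][0] = i, D[0][j] = j, and D[i][j] = D[i-1][j-1] if the characters match, else 1 + min(D[i-1][j], D[i][j-1], D[i-1][j-1]). Filling the table (rows: prefixes of 'qlm', columns: prefixes of 'uqlm'):
     ε  u  q  l  m
  ε  0  1  2  3  4
  q  1  1  1  2  3
  l  2  2  2  1  2
  m  3  3  3  2  1
The bottom-right entry gives D[3][4] = 1, so no sequence of fewer than 1 edit works. Backtracking through the table gives one optimal edit sequence (1 edit):
  qlm → uqlm (ins u @1)
Edit distance = 1.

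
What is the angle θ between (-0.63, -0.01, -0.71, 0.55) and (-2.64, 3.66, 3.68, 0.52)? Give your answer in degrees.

With u = (-0.63, -0.01, -0.71, 0.55), v = (-2.64, 3.66, 3.68, 0.52):
u·v = (-0.63)·(-2.64) + (-0.01)·3.66 + (-0.71)·3.68 + 0.55·0.52 = 1.6632 + (-0.0366) + (-2.6128) + 0.286 = -0.7002.
|u| = √((-0.63)² + (-0.01)² + (-0.71)² + 0.55²) = √(0.3969 + 0.0001 + 0.5041 + 0.3025) = √1.2036, |v| = √((-2.64)² + 3.66² + 3.68² + 0.52²) = √(6.9696 + 13.3956 + 13.5424 + 0.2704) = √34.178.
cos θ = (u·v)/(|u||v|) = -0.7002/(√1.2036·√34.178) ≈ -0.109171
θ = arccos(-0.109171) ≈ 96.27°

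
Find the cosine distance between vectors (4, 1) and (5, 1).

With u = (4, 1), v = (5, 1):
u·v = 4·5 + 1·1 = 20 + 1 = 21.
|u| = √(4² + 1²) = √17, |v| = √(5² + 1²) = √26, so |u||v| = √(17·26) = √442.
cos θ = (u·v)/(|u||v|) = 21/√442 ≈ 0.9989
Cosine distance = 1 - cos θ ≈ 1 - 0.9989 = 0.0011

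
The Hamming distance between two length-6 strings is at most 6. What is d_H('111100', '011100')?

Differing positions: 1. Hamming distance = 1. The maximum possible Hamming distance for length-6 strings is 6, so d_H/6 = 1/6 ≈ 0.1667.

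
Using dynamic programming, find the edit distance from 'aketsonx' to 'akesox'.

Let D[i][j] be the edit distance between the first i characters of 'aketsonx' and the first j characters of 'akesox', with D[i][0] = i, D[0][j] = j, and D[i][j] = D[i-1][j-1] if the characters match, else 1 + min(D[i-1][j], D[i][j-1], D[i-1][j-1]). Filling the table (rows: prefixes of 'aketsonx', columns: prefixes of 'akesox'):
     ε  a  k  e  s  o  x
  ε  0  1  2  3  4  5  6
  a  1  0  1  2  3  4  5
  k  2  1  0  1  2  3  4
  e  3  2  1  0  1  2  3
  t  4  3  2  1  1  2  3
  s  5  4  3  2  1  2  3
  o  6  5  4  3  2  1  2
  n  7  6  5  4  3  2  2
  x  8  7  6  5  4  3  2
The bottom-right entry gives D[8][6] = 2, so no sequence of fewer than 2 edits works. Backtracking through the table gives one optimal edit sequence (2 edits):
  aketsonx → akesonx (del t @4)
  akesonx → akesox (del n @6)
Edit distance = 2.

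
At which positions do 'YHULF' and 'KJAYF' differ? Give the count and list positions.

Differing positions: 1, 2, 3, 4. Hamming distance = 4.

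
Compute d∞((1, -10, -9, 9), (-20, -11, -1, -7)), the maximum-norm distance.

max(|x_i - y_i|) = max(|1 - (-20)|, |-10 - (-11)|, |-9 - (-1)|, |9 - (-7)|) = max(21, 1, 8, 16) = 21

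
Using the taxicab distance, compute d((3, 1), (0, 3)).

Σ|x_i - y_i| = |3 - 0| + |1 - 3| = 3 + 2 = 5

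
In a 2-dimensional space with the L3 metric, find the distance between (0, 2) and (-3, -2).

(Σ|x_i - y_i|^3)^(1/3) = (|0 - (-3)|^3 + |2 - (-2)|^3)^(1/3)
= (3^3 + 4^3)^(1/3) = (27 + 64)^(1/3) = (91)^(1/3) ≈ 4.4979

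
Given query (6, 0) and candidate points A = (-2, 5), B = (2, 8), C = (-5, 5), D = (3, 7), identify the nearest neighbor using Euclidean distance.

Distances: d(A) ≈ 9.434, d(B) ≈ 8.9443, d(C) ≈ 12.083, d(D) ≈ 7.6158. Nearest: D = (3, 7) with distance 7.6158.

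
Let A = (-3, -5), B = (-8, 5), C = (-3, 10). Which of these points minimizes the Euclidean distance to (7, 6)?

Distances: d(A) ≈ 14.8661, d(B) ≈ 15.0333, d(C) ≈ 10.7703. Nearest: C = (-3, 10) with distance 10.7703.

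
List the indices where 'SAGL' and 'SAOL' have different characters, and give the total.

Differing positions: 3. Hamming distance = 1.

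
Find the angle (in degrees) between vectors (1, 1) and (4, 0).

With u = (1, 1), v = (4, 0):
u·v = 1·4 + 1·0 = 4 + 0 = 4.
|u| = √(1² + 1²) = √2, |v| = √(4² + 0²) = √16, so |u||v| = √(2·16) = √32.
cos θ = (u·v)/(|u||v|) = 4/√32 ≈ 0.707107
θ = arccos(0.707107) ≈ 45°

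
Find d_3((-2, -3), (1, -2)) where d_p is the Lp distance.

(Σ|x_i - y_i|^3)^(1/3) = (|-2 - 1|^3 + |-3 - (-2)|^3)^(1/3)
= (3^3 + 1^3)^(1/3) = (27 + 1)^(1/3) = (28)^(1/3) ≈ 3.0366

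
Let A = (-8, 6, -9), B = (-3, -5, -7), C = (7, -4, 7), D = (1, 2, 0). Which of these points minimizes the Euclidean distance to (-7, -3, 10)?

Distances: d(A) ≈ 21.0476, d(B) ≈ 17.5784, d(C) ≈ 14.3527, d(D) ≈ 13.7477. Nearest: D = (1, 2, 0) with distance 13.7477.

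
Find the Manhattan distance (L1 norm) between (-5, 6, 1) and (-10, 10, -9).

Σ|x_i - y_i| = |-5 - (-10)| + |6 - 10| + |1 - (-9)| = 5 + 4 + 10 = 19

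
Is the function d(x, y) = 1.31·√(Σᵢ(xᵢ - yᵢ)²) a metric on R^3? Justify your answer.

Yes. The L2 (Euclidean) norm induces a metric on R^3, and multiplying a metric by a positive constant 1.31 > 0 preserves all four axioms: non-negativity (1.31·||x-y|| ≥ 0), identity (1.31·||x-y|| = 0 ⟺ ||x-y|| = 0 ⟺ x = y), symmetry (||x-y|| = ||y-x||), and the triangle inequality (1.31·||x-z|| ≤ 1.31·||x-y|| + 1.31·||y-z||). So d is a metric.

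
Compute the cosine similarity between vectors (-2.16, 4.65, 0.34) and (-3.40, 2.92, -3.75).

With u = (-2.16, 4.65, 0.34), v = (-3.40, 2.92, -3.75):
u·v = (-2.16)·(-3.4) + 4.65·2.92 + 0.34·(-3.75) = 7.344 + 13.578 + (-1.275) = 19.647.
|u| = √((-2.16)² + 4.65² + 0.34²) = √(4.6656 + 21.6225 + 0.1156) = √26.4037, |v| = √((-3.4)² + 2.92² + (-3.75)²) = √(11.56 + 8.5264 + 14.0625) = √34.1489.
cos θ = (u·v)/(|u||v|) = 19.647/(√26.4037·√34.1489) ≈ 0.6543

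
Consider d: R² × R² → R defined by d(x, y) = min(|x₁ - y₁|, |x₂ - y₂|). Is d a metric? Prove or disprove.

No. d fails identity of indiscernibles: take x = (4, 0) and y = (4, 3). Then d(x,y) = min(|4 - 4|, |0 - 3|) = min(0, 3) = 0, yet x ≠ y.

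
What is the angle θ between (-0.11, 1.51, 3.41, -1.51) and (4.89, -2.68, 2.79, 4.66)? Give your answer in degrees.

With u = (-0.11, 1.51, 3.41, -1.51), v = (4.89, -2.68, 2.79, 4.66):
u·v = (-0.11)·4.89 + 1.51·(-2.68) + 3.41·2.79 + (-1.51)·4.66 = (-0.5379) + (-4.0468) + 9.5139 + (-7.0366) = -2.1074.
|u| = √((-0.11)² + 1.51² + 3.41² + (-1.51)²) = √(0.0121 + 2.2801 + 11.6281 + 2.2801) = √16.2004, |v| = √(4.89² + (-2.68)² + 2.79² + 4.66²) = √(23.9121 + 7.1824 + 7.7841 + 21.7156) = √60.5942.
cos θ = (u·v)/(|u||v|) = -2.1074/(√16.2004·√60.5942) ≈ -0.067262
θ = arccos(-0.067262) ≈ 93.86°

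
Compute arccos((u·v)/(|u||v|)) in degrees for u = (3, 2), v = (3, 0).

With u = (3, 2), v = (3, 0):
u·v = 3·3 + 2·0 = 9 + 0 = 9.
|u| = √(3² + 2²) = √13, |v| = √(3² + 0²) = √9, so |u||v| = √(13·9) = √117.
cos θ = (u·v)/(|u||v|) = 9/√117 ≈ 0.83205
θ = arccos(0.83205) ≈ 33.69°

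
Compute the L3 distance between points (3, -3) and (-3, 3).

(Σ|x_i - y_i|^3)^(1/3) = (|3 - (-3)|^3 + |-3 - 3|^3)^(1/3)
= (6^3 + 6^3)^(1/3) = (216 + 216)^(1/3) = (432)^(1/3) ≈ 7.5595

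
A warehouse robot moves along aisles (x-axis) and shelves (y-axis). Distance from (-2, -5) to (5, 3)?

Σ|x_i - y_i| = |-2 - 5| + |-5 - 3| = 7 + 8 = 15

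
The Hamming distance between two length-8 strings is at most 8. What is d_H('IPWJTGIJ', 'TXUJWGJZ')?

Differing positions: 1, 2, 3, 5, 7, 8. Hamming distance = 6. The maximum possible Hamming distance for length-8 strings is 8, so d_H/8 = 6/8 = 0.75.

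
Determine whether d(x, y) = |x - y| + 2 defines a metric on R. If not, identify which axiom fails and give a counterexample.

No. d fails identity of indiscernibles (specifically d(x,x) = 0): d(-4, -4) = |-4 - (-4)| + 2 = 0 + 2 = 2 ≠ 0.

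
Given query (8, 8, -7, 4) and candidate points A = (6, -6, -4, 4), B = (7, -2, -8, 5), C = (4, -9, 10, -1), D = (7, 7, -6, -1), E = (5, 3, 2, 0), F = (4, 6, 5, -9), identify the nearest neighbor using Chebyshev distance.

Distances: d(A) = 14, d(B) = 10, d(C) = 17, d(D) = 5, d(E) = 9, d(F) = 13. Nearest: D = (7, 7, -6, -1) with distance 5.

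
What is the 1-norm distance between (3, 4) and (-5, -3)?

Σ|x_i - y_i| = |3 - (-5)| + |4 - (-3)| = 8 + 7 = 15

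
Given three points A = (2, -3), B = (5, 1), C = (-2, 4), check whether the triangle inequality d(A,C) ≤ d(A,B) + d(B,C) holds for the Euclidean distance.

d(A,B) = √(3² + 4²) = √25 = 5, d(B,C) = √(7² + 3²) = √58 ≈ 7.6158, d(A,C) = √(4² + 7²) = √65 ≈ 8.0623.
d(A,C) ≈ 8.0623 ≤ 5 + 7.6158 = 12.6158. Triangle inequality is satisfied.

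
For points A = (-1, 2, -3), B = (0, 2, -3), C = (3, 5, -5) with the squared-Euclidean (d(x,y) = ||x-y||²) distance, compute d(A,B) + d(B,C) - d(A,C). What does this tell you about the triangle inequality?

d(A,B) = 1² + 0² + 0² = 1, d(B,C) = 3² + 3² + 2² = 22, d(A,C) = 4² + 3² + 2² = 29.
d(A,B) + d(B,C) - d(A,C) = 1 + 22 - 29 = 23 - 29 = -6. This is < 0, so the triangle inequality FAILS for these points (squared-Euclidean is not a metric).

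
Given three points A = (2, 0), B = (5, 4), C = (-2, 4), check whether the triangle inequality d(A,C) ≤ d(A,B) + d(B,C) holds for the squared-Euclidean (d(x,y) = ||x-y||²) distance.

d(A,B) = 3² + 4² = 25, d(B,C) = 7² + 0² = 49, d(A,C) = 4² + 4² = 32.
d(A,C) = 32 ≤ 25 + 49 = 74. Triangle inequality is satisfied.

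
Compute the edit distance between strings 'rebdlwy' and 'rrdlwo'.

Let D[i][j] be the edit distance between the first i characters of 'rebdlwy' and the first j characters of 'rrdlwo', with D[i][0] = i, D[0][j] = j, and D[i][j] = D[i-1][j-1] if the characters match, else 1 + min(D[i-1][j], D[i][j-1], D[i-1][j-1]). Filling the table (rows: prefixes of 'rebdlwy', columns: prefixes of 'rrdlwo'):
     ε  r  r  d  l  w  o
  ε  0  1  2  3  4  5  6
  r  1  0  1  2  3  4  5
  e  2  1  1  2  3  4  5
  b  3  2  2  2  3  4  5
  d  4  3  3  2  3  4  5
  l  5  4  4  3  2  3  4
  w  6  5  5  4  3  2  3
  y  7  6  6  5  4  3  3
The bottom-right entry gives D[7][6] = 3, so no sequence of fewer than 3 edits works. Backtracking through the table gives one optimal edit sequence (3 edits):
  rebdlwy → rbdlwy (del e @2)
  rbdlwy → rrdlwy (sub b→r @2)
  rrdlwy → rrdlwo (sub y→o @6)
Edit distance = 3.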